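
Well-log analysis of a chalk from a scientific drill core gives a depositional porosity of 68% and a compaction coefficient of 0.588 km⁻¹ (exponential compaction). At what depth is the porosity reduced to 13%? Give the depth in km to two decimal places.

2.81 km

Invert Athy's law: z = ln(n₀/n) / k
z = ln(0.68/0.13) / 0.588 = ln(5.231) / 0.588 = 1.6546 / 0.588 = 2.814 km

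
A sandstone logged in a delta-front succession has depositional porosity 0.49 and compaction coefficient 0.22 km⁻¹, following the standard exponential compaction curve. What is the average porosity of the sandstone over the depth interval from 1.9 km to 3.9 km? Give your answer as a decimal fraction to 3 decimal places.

0.261

⟨n⟩ = (1/(Z₂−Z₁)) ∫ n₀ e^(−βZ) dZ = n₀·(e^(−β·Z₁) − e^(−β·Z₂)) / (β·(Z₂−Z₁))
e^(−0.22×1.9) = 0.6584; e^(−0.22×3.9) = 0.4240
⟨n⟩ = 0.49 × (0.6584 − 0.4240) / (0.22 × 2) = 0.49 × 0.5326 = 0.2610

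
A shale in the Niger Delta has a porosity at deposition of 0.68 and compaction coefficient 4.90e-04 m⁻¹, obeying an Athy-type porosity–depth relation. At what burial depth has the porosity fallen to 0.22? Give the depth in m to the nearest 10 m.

2300 m

Working in km (1 km = 1000 m; β in km⁻¹ = β in m⁻¹ × 1000):
Invert Athy's law: d = ln(n₀/n) / β
d = ln(0.68/0.22) / 0.49 = ln(3.091) / 0.49 = 1.1285 / 0.49 = 2.303 km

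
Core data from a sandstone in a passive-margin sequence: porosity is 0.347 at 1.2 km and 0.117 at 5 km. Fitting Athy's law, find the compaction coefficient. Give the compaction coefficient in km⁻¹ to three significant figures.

Athy: n(Z) = n₀ e^(−kZ) ⇒ n₁/n₂ = e^{k(Z₂−Z₁)} ⇒ k = ln(n₁/n₂)/(Z₂−Z₁)
k = ln(0.347/0.117) / (5 − 1.2) = ln(2.966) / 3.8 = 1.0872 / 3.8 = 0.2861 km⁻¹

0.286 km⁻¹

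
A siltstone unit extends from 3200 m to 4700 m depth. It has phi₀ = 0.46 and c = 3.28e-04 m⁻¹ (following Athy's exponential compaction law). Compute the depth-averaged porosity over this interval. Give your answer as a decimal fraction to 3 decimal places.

Working in km (1 km = 1000 m; c in km⁻¹ = c in m⁻¹ × 1000):
⟨phi⟩ = (1/(d₂−d₁)) ∫ phi₀ e^(−cd) dd = phi₀·(e^(−c·d₁) − e^(−c·d₂)) / (c·(d₂−d₁))
e^(−0.328×3.2) = 0.3501; e^(−0.328×4.7) = 0.2140
⟨phi⟩ = 0.46 × (0.3501 − 0.2140) / (0.328 × 1.5) = 0.46 × 0.2765 = 0.1272

0.127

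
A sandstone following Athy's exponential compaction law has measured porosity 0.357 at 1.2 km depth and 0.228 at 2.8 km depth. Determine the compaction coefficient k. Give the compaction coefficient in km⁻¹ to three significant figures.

Athy: phi(z) = phi₀ e^(−kz) ⇒ phi₁/phi₂ = e^{k(z₂−z₁)} ⇒ k = ln(phi₁/phi₂)/(z₂−z₁)
k = ln(0.357/0.228) / (2.8 − 1.2) = ln(1.566) / 1.6 = 0.4484 / 1.6 = 0.2802 km⁻¹

0.280 km⁻¹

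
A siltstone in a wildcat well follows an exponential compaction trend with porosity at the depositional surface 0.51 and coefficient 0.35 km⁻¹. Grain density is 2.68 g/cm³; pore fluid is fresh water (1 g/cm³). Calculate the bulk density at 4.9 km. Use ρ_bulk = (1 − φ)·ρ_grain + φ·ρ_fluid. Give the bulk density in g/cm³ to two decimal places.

2.53 g/cm³

Porosity at depth: φ = 0.51·exp(−0.35×4.9) = 0.51×0.1800 = 0.0918
Bulk density: ρ_b = (1−φ)ρ_g + φ·ρ_f = 0.9082×2.68 + 0.0918×1
       = 2.434 + 0.092 = 2.526 g/cm³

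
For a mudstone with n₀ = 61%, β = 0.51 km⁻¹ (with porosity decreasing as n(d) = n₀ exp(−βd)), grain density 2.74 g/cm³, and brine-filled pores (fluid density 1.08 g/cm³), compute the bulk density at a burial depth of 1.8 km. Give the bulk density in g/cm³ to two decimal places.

Porosity at depth: n = 0.61·exp(−0.51×1.8) = 0.61×0.3993 = 0.2436
Bulk density: ρ_b = (1−n)ρ_g + n·ρ_f = 0.7564×2.74 + 0.2436×1.08
       = 2.073 + 0.263 = 2.336 g/cm³

2.34 g/cm³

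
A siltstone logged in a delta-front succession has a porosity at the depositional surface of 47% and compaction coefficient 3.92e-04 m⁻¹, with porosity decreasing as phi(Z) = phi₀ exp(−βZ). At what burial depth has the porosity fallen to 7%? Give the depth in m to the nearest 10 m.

4860 m

Working in km (1 km = 1000 m; β in km⁻¹ = β in m⁻¹ × 1000):
Invert Athy's law: Z = ln(phi₀/phi) / β
Z = ln(0.47/0.07) / 0.392 = ln(6.714) / 0.392 = 1.9042 / 0.392 = 4.858 km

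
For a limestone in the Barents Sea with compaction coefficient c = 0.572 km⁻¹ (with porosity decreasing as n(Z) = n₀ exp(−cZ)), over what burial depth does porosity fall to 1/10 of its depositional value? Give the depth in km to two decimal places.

4.03 km

n/n₀ = 1/10 ⇒ exp(−c·Z) = 1/10 ⇒ Z = ln(10) / c
Z = 2.3026 / 0.572 = 4.025 km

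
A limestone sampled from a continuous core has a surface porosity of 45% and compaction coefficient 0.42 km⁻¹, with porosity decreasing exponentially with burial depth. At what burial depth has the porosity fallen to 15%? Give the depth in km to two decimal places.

2.62 km

Invert Athy's law: Z = ln(φ₀/φ) / β
Z = ln(0.45/0.15) / 0.42 = ln(3) / 0.42 = 1.0986 / 0.42 = 2.616 km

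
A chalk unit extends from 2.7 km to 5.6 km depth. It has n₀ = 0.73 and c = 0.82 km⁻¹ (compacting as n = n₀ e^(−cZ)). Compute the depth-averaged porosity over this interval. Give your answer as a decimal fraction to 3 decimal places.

0.030

⟨n⟩ = (1/(Z₂−Z₁)) ∫ n₀ e^(−cZ) dZ = n₀·(e^(−c·Z₁) − e^(−c·Z₂)) / (c·(Z₂−Z₁))
e^(−0.82×2.7) = 0.1093; e^(−0.82×5.6) = 0.0101
⟨n⟩ = 0.73 × (0.1093 − 0.0101) / (0.82 × 2.9) = 0.73 × 0.0417 = 0.0304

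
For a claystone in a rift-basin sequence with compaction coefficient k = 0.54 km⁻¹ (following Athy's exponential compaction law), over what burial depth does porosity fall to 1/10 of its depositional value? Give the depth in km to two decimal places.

4.26 km

phi/phi₀ = 1/10 ⇒ exp(−k·Z) = 1/10 ⇒ Z = ln(10) / k
Z = 2.3026 / 0.54 = 4.264 km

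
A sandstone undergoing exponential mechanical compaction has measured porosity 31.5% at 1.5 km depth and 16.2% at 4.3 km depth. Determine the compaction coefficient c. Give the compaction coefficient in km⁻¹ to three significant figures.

0.237 km⁻¹

Athy: phi(z) = phi₀ e^(−cz) ⇒ phi₁/phi₂ = e^{c(z₂−z₁)} ⇒ c = ln(phi₁/phi₂)/(z₂−z₁)
c = ln(0.315/0.162) / (4.3 − 1.5) = ln(1.944) / 2.8 = 0.6650 / 2.8 = 0.2375 km⁻¹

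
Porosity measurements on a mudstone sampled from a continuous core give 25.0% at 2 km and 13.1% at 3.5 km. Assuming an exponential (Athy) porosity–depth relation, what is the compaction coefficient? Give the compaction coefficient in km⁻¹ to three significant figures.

Athy: n(Z) = n₀ e^(−kZ) ⇒ n₁/n₂ = e^{k(Z₂−Z₁)} ⇒ k = ln(n₁/n₂)/(Z₂−Z₁)
k = ln(0.25/0.131) / (3.5 − 2) = ln(1.908) / 1.5 = 0.6463 / 1.5 = 0.4308 km⁻¹

0.431 km⁻¹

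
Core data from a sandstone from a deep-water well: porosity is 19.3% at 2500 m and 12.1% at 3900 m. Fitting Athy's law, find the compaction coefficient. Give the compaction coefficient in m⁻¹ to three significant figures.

0.000333 m⁻¹

Working in km (1 km = 1000 m; c in km⁻¹ = c in m⁻¹ × 1000):
Athy: n(d) = n₀ e^(−cd) ⇒ n₁/n₂ = e^{c(d₂−d₁)} ⇒ c = ln(n₁/n₂)/(d₂−d₁)
c = ln(0.193/0.121) / (3.9 − 2.5) = ln(1.595) / 1.4 = 0.4669 / 1.4 = 0.3335 km⁻¹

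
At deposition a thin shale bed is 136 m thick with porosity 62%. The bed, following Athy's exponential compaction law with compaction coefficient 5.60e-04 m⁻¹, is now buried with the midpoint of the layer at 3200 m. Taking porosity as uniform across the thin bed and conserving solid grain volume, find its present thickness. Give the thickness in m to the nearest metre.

Working in km (1 km = 1000 m; β in km⁻¹ = β in m⁻¹ × 1000):
Porosity at 3.2 km: φ = 0.62·exp(−0.56×3.2) = 0.1033
Solid-volume conservation: h(1−φ) = h₀(1−φ₀) ⇒ h = h₀·(1−φ₀)/(1−φ)
h = 0.136 × (1 − 0.62)/(1 − 0.1033) = 0.136 × 0.4238 = 0.0576 km

58 m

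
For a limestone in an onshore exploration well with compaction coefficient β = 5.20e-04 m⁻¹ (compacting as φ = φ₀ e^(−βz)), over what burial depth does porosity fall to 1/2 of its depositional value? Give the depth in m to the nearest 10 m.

1330 m

Working in km (1 km = 1000 m; β in km⁻¹ = β in m⁻¹ × 1000):
φ/φ₀ = 1/2 ⇒ exp(−β·z) = 1/2 ⇒ z = ln(2) / β
z = 0.6931 / 0.52 = 1.333 km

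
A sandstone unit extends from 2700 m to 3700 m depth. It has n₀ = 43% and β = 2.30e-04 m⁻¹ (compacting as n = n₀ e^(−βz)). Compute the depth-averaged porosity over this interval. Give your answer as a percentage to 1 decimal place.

Working in km (1 km = 1000 m; β in km⁻¹ = β in m⁻¹ × 1000):
⟨n⟩ = (1/(z₂−z₁)) ∫ n₀ e^(−βz) dz = n₀·(e^(−β·z₁) − e^(−β·z₂)) / (β·(z₂−z₁))
e^(−0.23×2.7) = 0.5374; e^(−0.23×3.7) = 0.4270
⟨n⟩ = 0.43 × (0.5374 − 0.4270) / (0.23 × 1) = 0.43 × 0.4801 = 0.2064

20.6%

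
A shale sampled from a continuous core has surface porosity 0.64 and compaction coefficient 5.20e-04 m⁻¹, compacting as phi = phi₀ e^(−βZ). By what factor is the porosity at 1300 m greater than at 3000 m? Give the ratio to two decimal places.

2.42

Working in km (1 km = 1000 m; β in km⁻¹ = β in m⁻¹ × 1000):
phi(Z₁)/phi(Z₂) = e^(−β·Z₁)/e^(−β·Z₂) = e^{β(Z₂−Z₁)}
= exp(0.52 × 1.7) = exp(0.884) = 2.4206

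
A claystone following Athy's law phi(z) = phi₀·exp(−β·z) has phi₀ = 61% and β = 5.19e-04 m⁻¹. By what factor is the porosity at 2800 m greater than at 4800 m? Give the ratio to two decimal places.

Working in km (1 km = 1000 m; β in km⁻¹ = β in m⁻¹ × 1000):
phi(z₁)/phi(z₂) = e^(−β·z₁)/e^(−β·z₂) = e^{β(z₂−z₁)}
= exp(0.519 × 2) = exp(1.038) = 2.8236

2.82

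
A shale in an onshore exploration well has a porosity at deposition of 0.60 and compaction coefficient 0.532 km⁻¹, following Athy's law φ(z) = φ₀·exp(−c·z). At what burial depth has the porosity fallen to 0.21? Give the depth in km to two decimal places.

Invert Athy's law: z = ln(φ₀/φ) / c
z = ln(0.6/0.21) / 0.532 = ln(2.857) / 0.532 = 1.0498 / 0.532 = 1.973 km

1.97 km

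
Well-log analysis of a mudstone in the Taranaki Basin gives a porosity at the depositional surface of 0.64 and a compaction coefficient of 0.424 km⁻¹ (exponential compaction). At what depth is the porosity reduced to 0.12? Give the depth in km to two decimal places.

Invert Athy's law: d = ln(phi₀/phi) / β
d = ln(0.64/0.12) / 0.424 = ln(5.333) / 0.424 = 1.6740 / 0.424 = 3.948 km

3.95 km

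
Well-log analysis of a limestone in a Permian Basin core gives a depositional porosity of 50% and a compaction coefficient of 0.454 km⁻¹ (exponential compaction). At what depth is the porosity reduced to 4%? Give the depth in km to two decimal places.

5.56 km

Invert Athy's law: Z = ln(phi₀/phi) / β
Z = ln(0.5/0.04) / 0.454 = ln(12.5) / 0.454 = 2.5257 / 0.454 = 5.563 km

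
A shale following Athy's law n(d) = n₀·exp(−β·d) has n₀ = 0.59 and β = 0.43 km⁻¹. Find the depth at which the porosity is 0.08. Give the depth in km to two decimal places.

4.65 km

Invert Athy's law: d = ln(n₀/n) / β
d = ln(0.59/0.08) / 0.43 = ln(7.375) / 0.43 = 1.9981 / 0.43 = 4.647 km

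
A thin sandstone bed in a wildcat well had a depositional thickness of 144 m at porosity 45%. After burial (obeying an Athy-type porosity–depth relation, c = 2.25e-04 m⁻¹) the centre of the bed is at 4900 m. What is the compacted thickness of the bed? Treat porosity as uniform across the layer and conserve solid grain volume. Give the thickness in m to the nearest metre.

93 m

Working in km (1 km = 1000 m; c in km⁻¹ = c in m⁻¹ × 1000):
Porosity at 4.9 km: φ = 0.45·exp(−0.225×4.9) = 0.1494
Solid-volume conservation: h(1−φ) = h₀(1−φ₀) ⇒ h = h₀·(1−φ₀)/(1−φ)
h = 0.144 × (1 − 0.45)/(1 − 0.1494) = 0.144 × 0.6466 = 0.0931 km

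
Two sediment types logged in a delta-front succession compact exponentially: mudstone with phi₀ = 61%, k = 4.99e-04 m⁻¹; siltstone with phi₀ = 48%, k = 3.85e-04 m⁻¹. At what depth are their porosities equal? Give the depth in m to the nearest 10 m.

2100 m

Working in km (1 km = 1000 m; k in km⁻¹ = k in m⁻¹ × 1000):
Set phi₀ₐ e^(−kₐd) = phi₀ᵦ e^(−kᵦd) ⇒ ln(phi₀ₐ/phi₀ᵦ) = (kₐ − kᵦ)·d
d = ln(0.61/0.48) / (0.499 − 0.385) = 0.2397 / 0.114 = 2.102 km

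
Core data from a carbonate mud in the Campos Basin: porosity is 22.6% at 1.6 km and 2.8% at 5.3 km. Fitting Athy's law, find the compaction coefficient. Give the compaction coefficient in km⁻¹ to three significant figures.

0.564 km⁻¹

Athy: phi(d) = phi₀ e^(−kd) ⇒ phi₁/phi₂ = e^{k(d₂−d₁)} ⇒ k = ln(phi₁/phi₂)/(d₂−d₁)
k = ln(0.226/0.028) / (5.3 − 1.6) = ln(8.071) / 3.7 = 2.0883 / 3.7 = 0.5644 km⁻¹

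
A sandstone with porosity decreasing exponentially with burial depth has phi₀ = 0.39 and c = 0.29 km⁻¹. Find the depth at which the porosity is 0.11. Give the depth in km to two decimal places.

4.36 km

Invert Athy's law: Z = ln(phi₀/phi) / c
Z = ln(0.39/0.11) / 0.29 = ln(3.545) / 0.29 = 1.2657 / 0.29 = 4.364 km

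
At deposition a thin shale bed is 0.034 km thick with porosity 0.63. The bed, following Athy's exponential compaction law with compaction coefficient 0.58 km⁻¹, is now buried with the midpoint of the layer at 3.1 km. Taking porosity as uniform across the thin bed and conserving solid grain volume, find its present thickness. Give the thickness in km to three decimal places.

Porosity at 3.1 km: n = 0.63·exp(−0.58×3.1) = 0.1043
Solid-volume conservation: h(1−n) = h₀(1−n₀) ⇒ h = h₀·(1−n₀)/(1−n)
h = 0.034 × (1 − 0.63)/(1 − 0.1043) = 0.034 × 0.4131 = 0.0140 km

0.014 km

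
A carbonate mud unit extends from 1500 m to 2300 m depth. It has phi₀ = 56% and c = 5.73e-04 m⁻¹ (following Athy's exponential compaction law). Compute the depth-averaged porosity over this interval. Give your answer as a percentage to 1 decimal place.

Working in km (1 km = 1000 m; c in km⁻¹ = c in m⁻¹ × 1000):
⟨phi⟩ = (1/(z₂−z₁)) ∫ phi₀ e^(−cz) dz = phi₀·(e^(−c·z₁) − e^(−c·z₂)) / (c·(z₂−z₁))
e^(−0.573×1.5) = 0.4234; e^(−0.573×2.3) = 0.2677
⟨phi⟩ = 0.56 × (0.4234 − 0.2677) / (0.573 × 0.8) = 0.56 × 0.3396 = 0.1902

19.0%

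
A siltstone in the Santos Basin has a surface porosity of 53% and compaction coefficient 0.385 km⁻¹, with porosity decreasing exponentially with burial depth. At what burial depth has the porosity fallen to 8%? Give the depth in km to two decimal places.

4.91 km

Invert Athy's law: d = ln(n₀/n) / β
d = ln(0.53/0.08) / 0.385 = ln(6.625) / 0.385 = 1.8909 / 0.385 = 4.911 km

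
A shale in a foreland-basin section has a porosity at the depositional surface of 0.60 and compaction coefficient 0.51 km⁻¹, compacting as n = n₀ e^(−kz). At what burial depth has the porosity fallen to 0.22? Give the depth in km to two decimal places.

Invert Athy's law: z = ln(n₀/n) / k
z = ln(0.6/0.22) / 0.51 = ln(2.727) / 0.51 = 1.0033 / 0.51 = 1.967 km

1.97 km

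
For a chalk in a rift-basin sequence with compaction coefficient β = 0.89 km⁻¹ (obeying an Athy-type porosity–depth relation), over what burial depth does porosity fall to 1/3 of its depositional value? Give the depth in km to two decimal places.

1.23 km

phi/phi₀ = 1/3 ⇒ exp(−β·d) = 1/3 ⇒ d = ln(3) / β
d = 1.0986 / 0.89 = 1.234 km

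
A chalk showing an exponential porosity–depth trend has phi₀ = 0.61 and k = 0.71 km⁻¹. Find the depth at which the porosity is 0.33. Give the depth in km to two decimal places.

Invert Athy's law: d = ln(phi₀/phi) / k
d = ln(0.61/0.33) / 0.71 = ln(1.848) / 0.71 = 0.6144 / 0.71 = 0.865 km

0.87 km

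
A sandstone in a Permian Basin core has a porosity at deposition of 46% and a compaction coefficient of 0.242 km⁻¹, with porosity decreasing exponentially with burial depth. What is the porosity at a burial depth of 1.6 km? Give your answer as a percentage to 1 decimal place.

31.2%

phi = phi₀·exp(−c·z) = 0.46 × exp(−0.242 × 1.6) = 0.46 × exp(−0.3872)
  = 0.46 × 0.6790 = 0.3123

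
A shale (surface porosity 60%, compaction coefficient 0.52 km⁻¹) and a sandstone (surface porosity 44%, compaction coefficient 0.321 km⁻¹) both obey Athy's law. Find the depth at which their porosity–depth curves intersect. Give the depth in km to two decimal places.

1.56 km

Set phi₀ₐ e^(−βₐz) = phi₀ᵦ e^(−βᵦz) ⇒ ln(phi₀ₐ/phi₀ᵦ) = (βₐ − βᵦ)·z
z = ln(0.6/0.44) / (0.52 − 0.321) = 0.3102 / 0.199 = 1.559 km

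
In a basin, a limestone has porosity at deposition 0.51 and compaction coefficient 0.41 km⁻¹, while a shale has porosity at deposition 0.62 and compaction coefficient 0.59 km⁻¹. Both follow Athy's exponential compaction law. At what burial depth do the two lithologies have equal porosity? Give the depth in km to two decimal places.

Set φ₀ₐ e^(−cₐz) = φ₀ᵦ e^(−cᵦz) ⇒ ln(φ₀ₐ/φ₀ᵦ) = (cₐ − cᵦ)·z
z = ln(0.51/0.62) / (0.41 − 0.59) = -0.1953 / -0.18 = 1.085 km

1.09 km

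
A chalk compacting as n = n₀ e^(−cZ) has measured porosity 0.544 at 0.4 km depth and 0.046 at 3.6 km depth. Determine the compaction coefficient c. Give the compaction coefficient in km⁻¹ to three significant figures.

Athy: n(Z) = n₀ e^(−cZ) ⇒ n₁/n₂ = e^{c(Z₂−Z₁)} ⇒ c = ln(n₁/n₂)/(Z₂−Z₁)
c = ln(0.544/0.046) / (3.6 − 0.4) = ln(11.83) / 3.2 = 2.4703 / 3.2 = 0.772 km⁻¹

0.772 km⁻¹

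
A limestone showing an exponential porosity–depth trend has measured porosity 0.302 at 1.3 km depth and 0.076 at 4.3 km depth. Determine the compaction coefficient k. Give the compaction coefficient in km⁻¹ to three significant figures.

Athy: n(d) = n₀ e^(−kd) ⇒ n₁/n₂ = e^{k(d₂−d₁)} ⇒ k = ln(n₁/n₂)/(d₂−d₁)
k = ln(0.302/0.076) / (4.3 − 1.3) = ln(3.974) / 3 = 1.3797 / 3 = 0.4599 km⁻¹

0.460 km⁻¹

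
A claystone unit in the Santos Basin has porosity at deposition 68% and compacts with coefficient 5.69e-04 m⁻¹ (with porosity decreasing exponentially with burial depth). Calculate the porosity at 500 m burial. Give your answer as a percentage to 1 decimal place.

51.2%

Working in km (1 km = 1000 m; k in km⁻¹ = k in m⁻¹ × 1000):
n = n₀·exp(−k·d) = 0.68 × exp(−0.569 × 0.5) = 0.68 × exp(−0.2845)
  = 0.68 × 0.7524 = 0.5116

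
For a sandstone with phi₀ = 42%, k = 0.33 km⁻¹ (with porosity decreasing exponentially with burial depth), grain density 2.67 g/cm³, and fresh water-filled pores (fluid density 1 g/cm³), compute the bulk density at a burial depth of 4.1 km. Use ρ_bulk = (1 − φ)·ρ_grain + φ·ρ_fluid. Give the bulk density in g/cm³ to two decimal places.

Porosity at depth: phi = 0.42·exp(−0.33×4.1) = 0.42×0.2585 = 0.1086
Bulk density: ρ_b = (1−phi)ρ_g + phi·ρ_f = 0.8914×2.67 + 0.1086×1
       = 2.380 + 0.109 = 2.489 g/cm³

2.49 g/cm³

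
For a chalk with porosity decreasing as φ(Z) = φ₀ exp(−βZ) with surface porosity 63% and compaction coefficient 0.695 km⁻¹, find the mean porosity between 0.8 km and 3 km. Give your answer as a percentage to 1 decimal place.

18.5%

⟨φ⟩ = (1/(Z₂−Z₁)) ∫ φ₀ e^(−βZ) dZ = φ₀·(e^(−β·Z₁) − e^(−β·Z₂)) / (β·(Z₂−Z₁))
e^(−0.695×0.8) = 0.5735; e^(−0.695×3) = 0.1243
⟨φ⟩ = 0.63 × (0.5735 − 0.1243) / (0.695 × 2.2) = 0.63 × 0.2938 = 0.1851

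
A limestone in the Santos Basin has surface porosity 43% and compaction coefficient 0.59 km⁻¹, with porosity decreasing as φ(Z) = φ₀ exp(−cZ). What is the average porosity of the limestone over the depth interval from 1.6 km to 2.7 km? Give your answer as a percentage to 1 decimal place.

⟨φ⟩ = (1/(Z₂−Z₁)) ∫ φ₀ e^(−cZ) dZ = φ₀·(e^(−c·Z₁) − e^(−c·Z₂)) / (c·(Z₂−Z₁))
e^(−0.59×1.6) = 0.3891; e^(−0.59×2.7) = 0.2033
⟨φ⟩ = 0.43 × (0.3891 − 0.2033) / (0.59 × 1.1) = 0.43 × 0.2862 = 0.1231

12.3%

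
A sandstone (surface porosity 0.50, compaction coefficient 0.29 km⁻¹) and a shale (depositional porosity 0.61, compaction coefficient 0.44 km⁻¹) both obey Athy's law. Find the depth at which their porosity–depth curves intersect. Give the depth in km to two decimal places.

Set φ₀ₐ e^(−βₐZ) = φ₀ᵦ e^(−βᵦZ) ⇒ ln(φ₀ₐ/φ₀ᵦ) = (βₐ − βᵦ)·Z
Z = ln(0.5/0.61) / (0.29 − 0.44) = -0.1989 / -0.15 = 1.326 km

1.33 km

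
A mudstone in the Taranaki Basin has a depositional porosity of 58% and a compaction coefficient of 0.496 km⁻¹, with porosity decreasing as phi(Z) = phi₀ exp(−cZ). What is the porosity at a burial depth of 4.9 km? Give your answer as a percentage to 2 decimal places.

phi = phi₀·exp(−c·Z) = 0.58 × exp(−0.496 × 4.9) = 0.58 × exp(−2.43)
  = 0.58 × 0.0880 = 0.0510

5.10%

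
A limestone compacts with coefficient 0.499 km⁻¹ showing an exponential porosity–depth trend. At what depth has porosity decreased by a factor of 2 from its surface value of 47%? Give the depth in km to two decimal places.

n/n₀ = 1/2 ⇒ exp(−k·Z) = 1/2 ⇒ Z = ln(2) / k
Z = 0.6931 / 0.499 = 1.389 km

1.39 km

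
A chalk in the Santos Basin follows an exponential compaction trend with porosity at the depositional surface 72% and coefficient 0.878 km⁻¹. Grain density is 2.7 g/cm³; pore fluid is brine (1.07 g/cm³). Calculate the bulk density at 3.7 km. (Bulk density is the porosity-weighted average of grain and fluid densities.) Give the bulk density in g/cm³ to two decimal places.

2.65 g/cm³

Porosity at depth: n = 0.72·exp(−0.878×3.7) = 0.72×0.0388 = 0.0280
Bulk density: ρ_b = (1−n)ρ_g + n·ρ_f = 0.9720×2.7 + 0.0280×1.07
       = 2.625 + 0.030 = 2.654 g/cm³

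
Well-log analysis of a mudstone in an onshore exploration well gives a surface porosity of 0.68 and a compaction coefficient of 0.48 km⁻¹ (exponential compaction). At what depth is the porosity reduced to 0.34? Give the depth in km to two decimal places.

Invert Athy's law: z = ln(n₀/n) / β
z = ln(0.68/0.34) / 0.48 = ln(2) / 0.48 = 0.6931 / 0.48 = 1.444 km

1.44 km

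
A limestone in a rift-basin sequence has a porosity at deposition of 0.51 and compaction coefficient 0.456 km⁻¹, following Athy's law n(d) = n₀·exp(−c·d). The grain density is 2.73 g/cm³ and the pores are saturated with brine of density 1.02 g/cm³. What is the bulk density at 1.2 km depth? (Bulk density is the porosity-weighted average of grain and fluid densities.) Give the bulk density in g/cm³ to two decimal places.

2.23 g/cm³

Porosity at depth: n = 0.51·exp(−0.456×1.2) = 0.51×0.5786 = 0.2951
Bulk density: ρ_b = (1−n)ρ_g + n·ρ_f = 0.7049×2.73 + 0.2951×1.02
       = 1.924 + 0.301 = 2.225 g/cm³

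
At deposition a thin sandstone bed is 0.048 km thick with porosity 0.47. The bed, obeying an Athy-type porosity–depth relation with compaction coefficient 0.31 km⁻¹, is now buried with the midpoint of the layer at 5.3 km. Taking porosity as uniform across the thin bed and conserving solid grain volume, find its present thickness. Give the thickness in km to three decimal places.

0.028 km

Porosity at 5.3 km: φ = 0.47·exp(−0.31×5.3) = 0.0909
Solid-volume conservation: h(1−φ) = h₀(1−φ₀) ⇒ h = h₀·(1−φ₀)/(1−φ)
h = 0.048 × (1 − 0.47)/(1 − 0.0909) = 0.048 × 0.5830 = 0.0280 km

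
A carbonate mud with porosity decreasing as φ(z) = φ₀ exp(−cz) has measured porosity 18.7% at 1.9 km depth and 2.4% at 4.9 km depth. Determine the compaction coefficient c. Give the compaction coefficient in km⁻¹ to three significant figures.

0.684 km⁻¹

Athy: φ(z) = φ₀ e^(−cz) ⇒ φ₁/φ₂ = e^{c(z₂−z₁)} ⇒ c = ln(φ₁/φ₂)/(z₂−z₁)
c = ln(0.187/0.024) / (4.9 − 1.9) = ln(7.792) / 3 = 2.0531 / 3 = 0.6844 km⁻¹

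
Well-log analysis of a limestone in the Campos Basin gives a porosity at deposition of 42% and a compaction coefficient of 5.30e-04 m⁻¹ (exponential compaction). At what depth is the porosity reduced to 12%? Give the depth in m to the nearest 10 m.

Working in km (1 km = 1000 m; c in km⁻¹ = c in m⁻¹ × 1000):
Invert Athy's law: z = ln(n₀/n) / c
z = ln(0.42/0.12) / 0.53 = ln(3.5) / 0.53 = 1.2528 / 0.53 = 2.364 km

2360 m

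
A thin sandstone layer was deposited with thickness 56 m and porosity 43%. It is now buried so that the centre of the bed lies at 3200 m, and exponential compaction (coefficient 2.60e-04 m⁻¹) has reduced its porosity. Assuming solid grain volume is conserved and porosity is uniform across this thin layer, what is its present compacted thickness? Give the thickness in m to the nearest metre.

39 m

Working in km (1 km = 1000 m; k in km⁻¹ = k in m⁻¹ × 1000):
Porosity at 3.2 km: φ = 0.43·exp(−0.26×3.2) = 0.1871
Solid-volume conservation: h(1−φ) = h₀(1−φ₀) ⇒ h = h₀·(1−φ₀)/(1−φ)
h = 0.056 × (1 − 0.43)/(1 − 0.1871) = 0.056 × 0.7012 = 0.0393 km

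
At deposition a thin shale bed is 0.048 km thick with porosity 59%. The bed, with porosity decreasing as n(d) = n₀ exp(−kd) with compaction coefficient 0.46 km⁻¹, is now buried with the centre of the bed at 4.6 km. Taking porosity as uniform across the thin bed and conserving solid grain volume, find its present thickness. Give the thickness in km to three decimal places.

Porosity at 4.6 km: n = 0.59·exp(−0.46×4.6) = 0.0711
Solid-volume conservation: h(1−n) = h₀(1−n₀) ⇒ h = h₀·(1−n₀)/(1−n)
h = 0.048 × (1 − 0.59)/(1 − 0.0711) = 0.048 × 0.4414 = 0.0212 km

0.021 km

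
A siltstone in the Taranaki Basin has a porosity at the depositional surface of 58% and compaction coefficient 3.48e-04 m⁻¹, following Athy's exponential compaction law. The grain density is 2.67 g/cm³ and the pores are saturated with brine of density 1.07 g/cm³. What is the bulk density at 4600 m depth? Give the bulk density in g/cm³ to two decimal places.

Working in km (1 km = 1000 m; β in km⁻¹ = β in m⁻¹ × 1000):
Porosity at depth: φ = 0.58·exp(−0.348×4.6) = 0.58×0.2017 = 0.1170
Bulk density: ρ_b = (1−φ)ρ_g + φ·ρ_f = 0.8830×2.67 + 0.1170×1.07
       = 2.358 + 0.125 = 2.483 g/cm³

2.48 g/cm³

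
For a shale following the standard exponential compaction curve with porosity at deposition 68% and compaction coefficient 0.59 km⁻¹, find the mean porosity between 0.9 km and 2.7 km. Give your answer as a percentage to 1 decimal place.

⟨phi⟩ = (1/(Z₂−Z₁)) ∫ phi₀ e^(−cZ) dZ = phi₀·(e^(−c·Z₁) − e^(−c·Z₂)) / (c·(Z₂−Z₁))
e^(−0.59×0.9) = 0.5880; e^(−0.59×2.7) = 0.2033
⟨phi⟩ = 0.68 × (0.5880 − 0.2033) / (0.59 × 1.8) = 0.68 × 0.3622 = 0.2463

24.6%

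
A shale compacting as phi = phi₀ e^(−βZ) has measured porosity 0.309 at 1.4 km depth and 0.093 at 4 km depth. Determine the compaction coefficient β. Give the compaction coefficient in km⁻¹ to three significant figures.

Athy: phi(Z) = phi₀ e^(−βZ) ⇒ phi₁/phi₂ = e^{β(Z₂−Z₁)} ⇒ β = ln(phi₁/phi₂)/(Z₂−Z₁)
β = ln(0.309/0.093) / (4 − 1.4) = ln(3.323) / 2.6 = 1.2007 / 2.6 = 0.4618 km⁻¹

0.462 km⁻¹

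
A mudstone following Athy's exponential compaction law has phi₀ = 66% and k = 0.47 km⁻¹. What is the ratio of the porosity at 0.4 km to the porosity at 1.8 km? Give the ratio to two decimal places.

phi(z₁)/phi(z₂) = e^(−k·z₁)/e^(−k·z₂) = e^{k(z₂−z₁)}
= exp(0.47 × 1.4) = exp(0.658) = 1.9309

1.93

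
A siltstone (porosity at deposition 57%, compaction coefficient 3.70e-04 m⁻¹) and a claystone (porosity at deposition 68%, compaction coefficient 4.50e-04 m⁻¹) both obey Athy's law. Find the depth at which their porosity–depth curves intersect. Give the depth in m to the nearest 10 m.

2210 m

Working in km (1 km = 1000 m; β in km⁻¹ = β in m⁻¹ × 1000):
Set φ₀ₐ e^(−βₐz) = φ₀ᵦ e^(−βᵦz) ⇒ ln(φ₀ₐ/φ₀ᵦ) = (βₐ − βᵦ)·z
z = ln(0.57/0.68) / (0.37 − 0.45) = -0.1765 / -0.08 = 2.206 km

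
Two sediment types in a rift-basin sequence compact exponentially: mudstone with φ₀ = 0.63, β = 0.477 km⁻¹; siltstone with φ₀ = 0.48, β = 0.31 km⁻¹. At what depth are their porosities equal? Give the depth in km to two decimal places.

1.63 km

Set φ₀ₐ e^(−βₐd) = φ₀ᵦ e^(−βᵦd) ⇒ ln(φ₀ₐ/φ₀ᵦ) = (βₐ − βᵦ)·d
d = ln(0.63/0.48) / (0.477 − 0.31) = 0.2719 / 0.167 = 1.628 km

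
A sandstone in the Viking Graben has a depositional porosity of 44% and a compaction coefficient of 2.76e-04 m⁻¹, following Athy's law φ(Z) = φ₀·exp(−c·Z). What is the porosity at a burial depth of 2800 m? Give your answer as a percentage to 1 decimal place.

Working in km (1 km = 1000 m; c in km⁻¹ = c in m⁻¹ × 1000):
φ = φ₀·exp(−c·Z) = 0.44 × exp(−0.276 × 2.8) = 0.44 × exp(−0.7728)
  = 0.44 × 0.4617 = 0.2032

20.3%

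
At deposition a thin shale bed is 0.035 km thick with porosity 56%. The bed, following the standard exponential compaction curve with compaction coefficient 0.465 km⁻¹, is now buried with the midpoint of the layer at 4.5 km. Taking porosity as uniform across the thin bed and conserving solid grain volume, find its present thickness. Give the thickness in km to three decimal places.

Porosity at 4.5 km: n = 0.56·exp(−0.465×4.5) = 0.0691
Solid-volume conservation: h(1−n) = h₀(1−n₀) ⇒ h = h₀·(1−n₀)/(1−n)
h = 0.035 × (1 − 0.56)/(1 − 0.0691) = 0.035 × 0.4727 = 0.0165 km

0.017 km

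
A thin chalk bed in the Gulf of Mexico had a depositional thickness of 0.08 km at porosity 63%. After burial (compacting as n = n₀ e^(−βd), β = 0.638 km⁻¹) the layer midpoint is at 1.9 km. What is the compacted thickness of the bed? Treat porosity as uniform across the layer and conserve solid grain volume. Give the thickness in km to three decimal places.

0.036 km

Porosity at 1.9 km: n = 0.63·exp(−0.638×1.9) = 0.1875
Solid-volume conservation: h(1−n) = h₀(1−n₀) ⇒ h = h₀·(1−n₀)/(1−n)
h = 0.08 × (1 − 0.63)/(1 − 0.1875) = 0.08 × 0.4554 = 0.0364 km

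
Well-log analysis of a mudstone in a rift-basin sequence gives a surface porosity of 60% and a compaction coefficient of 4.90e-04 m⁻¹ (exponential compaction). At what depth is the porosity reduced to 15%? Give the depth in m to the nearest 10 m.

Working in km (1 km = 1000 m; c in km⁻¹ = c in m⁻¹ × 1000):
Invert Athy's law: Z = ln(phi₀/phi) / c
Z = ln(0.6/0.15) / 0.49 = ln(4) / 0.49 = 1.3863 / 0.49 = 2.829 km

2830 m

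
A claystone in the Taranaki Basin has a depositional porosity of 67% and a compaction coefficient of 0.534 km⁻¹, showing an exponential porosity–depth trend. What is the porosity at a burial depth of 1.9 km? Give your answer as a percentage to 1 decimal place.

n = n₀·exp(−k·z) = 0.67 × exp(−0.534 × 1.9) = 0.67 × exp(−1.015)
  = 0.67 × 0.3625 = 0.2429

24.3%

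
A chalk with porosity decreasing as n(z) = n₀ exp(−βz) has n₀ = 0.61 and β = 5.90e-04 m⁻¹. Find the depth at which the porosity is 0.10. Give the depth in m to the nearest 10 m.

3060 m

Working in km (1 km = 1000 m; β in km⁻¹ = β in m⁻¹ × 1000):
Invert Athy's law: z = ln(n₀/n) / β
z = ln(0.61/0.1) / 0.59 = ln(6.1) / 0.59 = 1.8083 / 0.59 = 3.065 km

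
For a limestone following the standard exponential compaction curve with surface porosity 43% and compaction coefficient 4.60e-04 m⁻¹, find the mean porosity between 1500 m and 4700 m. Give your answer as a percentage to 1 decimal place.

Working in km (1 km = 1000 m; k in km⁻¹ = k in m⁻¹ × 1000):
⟨φ⟩ = (1/(Z₂−Z₁)) ∫ φ₀ e^(−kZ) dZ = φ₀·(e^(−k·Z₁) − e^(−k·Z₂)) / (k·(Z₂−Z₁))
e^(−0.46×1.5) = 0.5016; e^(−0.46×4.7) = 0.1151
⟨φ⟩ = 0.43 × (0.5016 − 0.1151) / (0.46 × 3.2) = 0.43 × 0.2626 = 0.1129

11.3%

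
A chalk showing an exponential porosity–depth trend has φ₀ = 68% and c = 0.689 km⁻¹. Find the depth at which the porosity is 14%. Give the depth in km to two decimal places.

2.29 km

Invert Athy's law: z = ln(φ₀/φ) / c
z = ln(0.68/0.14) / 0.689 = ln(4.857) / 0.689 = 1.5805 / 0.689 = 2.294 km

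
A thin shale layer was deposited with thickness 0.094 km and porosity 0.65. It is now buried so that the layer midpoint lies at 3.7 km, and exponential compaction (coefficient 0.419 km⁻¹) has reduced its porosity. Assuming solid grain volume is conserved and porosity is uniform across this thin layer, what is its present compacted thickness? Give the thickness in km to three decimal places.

Porosity at 3.7 km: n = 0.65·exp(−0.419×3.7) = 0.1379
Solid-volume conservation: h(1−n) = h₀(1−n₀) ⇒ h = h₀·(1−n₀)/(1−n)
h = 0.094 × (1 − 0.65)/(1 − 0.1379) = 0.094 × 0.4060 = 0.0382 km

0.038 km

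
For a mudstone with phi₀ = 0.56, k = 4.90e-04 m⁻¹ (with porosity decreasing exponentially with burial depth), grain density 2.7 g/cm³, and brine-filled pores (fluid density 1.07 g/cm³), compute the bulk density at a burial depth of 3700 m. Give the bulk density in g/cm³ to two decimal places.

2.55 g/cm³

Working in km (1 km = 1000 m; k in km⁻¹ = k in m⁻¹ × 1000):
Porosity at depth: phi = 0.56·exp(−0.49×3.7) = 0.56×0.1632 = 0.0914
Bulk density: ρ_b = (1−phi)ρ_g + phi·ρ_f = 0.9086×2.7 + 0.0914×1.07
       = 2.453 + 0.098 = 2.551 g/cm³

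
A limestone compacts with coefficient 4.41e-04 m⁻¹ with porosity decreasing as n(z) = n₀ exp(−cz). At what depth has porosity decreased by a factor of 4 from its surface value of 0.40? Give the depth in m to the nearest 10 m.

3140 m

Working in km (1 km = 1000 m; c in km⁻¹ = c in m⁻¹ × 1000):
n/n₀ = 1/4 ⇒ exp(−c·z) = 1/4 ⇒ z = ln(4) / c
z = 1.3863 / 0.441 = 3.144 km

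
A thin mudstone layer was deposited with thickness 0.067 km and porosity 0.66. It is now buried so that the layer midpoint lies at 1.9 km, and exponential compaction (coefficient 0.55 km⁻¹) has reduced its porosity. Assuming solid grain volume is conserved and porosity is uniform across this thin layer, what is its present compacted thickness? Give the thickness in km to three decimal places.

Porosity at 1.9 km: phi = 0.66·exp(−0.55×1.9) = 0.2321
Solid-volume conservation: h(1−phi) = h₀(1−phi₀) ⇒ h = h₀·(1−phi₀)/(1−phi)
h = 0.067 × (1 − 0.66)/(1 − 0.2321) = 0.067 × 0.4428 = 0.0297 km

0.030 km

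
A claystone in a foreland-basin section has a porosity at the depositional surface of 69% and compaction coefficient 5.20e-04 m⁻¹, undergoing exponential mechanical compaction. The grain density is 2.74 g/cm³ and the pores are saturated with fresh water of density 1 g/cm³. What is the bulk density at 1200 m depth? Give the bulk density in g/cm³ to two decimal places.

2.10 g/cm³

Working in km (1 km = 1000 m; β in km⁻¹ = β in m⁻¹ × 1000):
Porosity at depth: φ = 0.69·exp(−0.52×1.2) = 0.69×0.5358 = 0.3697
Bulk density: ρ_b = (1−φ)ρ_g + φ·ρ_f = 0.6303×2.74 + 0.3697×1
       = 1.727 + 0.370 = 2.097 g/cm³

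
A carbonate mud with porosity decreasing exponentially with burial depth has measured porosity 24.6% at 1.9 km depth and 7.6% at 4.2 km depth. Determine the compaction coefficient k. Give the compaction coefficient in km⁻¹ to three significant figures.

0.511 km⁻¹

Athy: φ(d) = φ₀ e^(−kd) ⇒ φ₁/φ₂ = e^{k(d₂−d₁)} ⇒ k = ln(φ₁/φ₂)/(d₂−d₁)
k = ln(0.246/0.076) / (4.2 − 1.9) = ln(3.237) / 2.3 = 1.1746 / 2.3 = 0.5107 km⁻¹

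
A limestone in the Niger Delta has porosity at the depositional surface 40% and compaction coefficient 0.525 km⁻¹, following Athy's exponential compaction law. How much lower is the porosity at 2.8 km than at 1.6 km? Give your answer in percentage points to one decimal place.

φ(1.6) = 0.4·e^(−0.525×1.6) = 0.1727
φ(2.8) = 0.4·e^(−0.525×2.8) = 0.0920
Δφ = 0.1727 − 0.0920 = 0.0807

8.1 percentage points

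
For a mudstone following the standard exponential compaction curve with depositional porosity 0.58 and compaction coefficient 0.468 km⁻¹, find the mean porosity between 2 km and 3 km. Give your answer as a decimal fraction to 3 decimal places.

⟨φ⟩ = (1/(z₂−z₁)) ∫ φ₀ e^(−βz) dz = φ₀·(e^(−β·z₁) − e^(−β·z₂)) / (β·(z₂−z₁))
e^(−0.468×2) = 0.3922; e^(−0.468×3) = 0.2456
⟨φ⟩ = 0.58 × (0.3922 − 0.2456) / (0.468 × 1) = 0.58 × 0.3132 = 0.1817

0.182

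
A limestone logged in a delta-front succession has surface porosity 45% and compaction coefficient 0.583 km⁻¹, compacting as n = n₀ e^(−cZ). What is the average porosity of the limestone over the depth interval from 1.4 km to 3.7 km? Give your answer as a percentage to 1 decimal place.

11.0%

⟨n⟩ = (1/(Z₂−Z₁)) ∫ n₀ e^(−cZ) dZ = n₀·(e^(−c·Z₁) − e^(−c·Z₂)) / (c·(Z₂−Z₁))
e^(−0.583×1.4) = 0.4421; e^(−0.583×3.7) = 0.1157
⟨n⟩ = 0.45 × (0.4421 − 0.1157) / (0.583 × 2.3) = 0.45 × 0.2435 = 0.1096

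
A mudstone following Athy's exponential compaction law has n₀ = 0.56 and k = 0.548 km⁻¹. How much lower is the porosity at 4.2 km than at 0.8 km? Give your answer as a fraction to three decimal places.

n(0.8) = 0.56·e^(−0.548×0.8) = 0.3612
n(4.2) = 0.56·e^(−0.548×4.2) = 0.0561
Δn = 0.3612 − 0.0561 = 0.3052

0.305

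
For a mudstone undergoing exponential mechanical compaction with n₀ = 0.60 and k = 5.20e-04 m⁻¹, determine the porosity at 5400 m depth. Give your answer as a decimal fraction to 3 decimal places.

0.036

Working in km (1 km = 1000 m; k in km⁻¹ = k in m⁻¹ × 1000):
n = n₀·exp(−k·z) = 0.6 × exp(−0.52 × 5.4) = 0.6 × exp(−2.808)
  = 0.6 × 0.0603 = 0.0362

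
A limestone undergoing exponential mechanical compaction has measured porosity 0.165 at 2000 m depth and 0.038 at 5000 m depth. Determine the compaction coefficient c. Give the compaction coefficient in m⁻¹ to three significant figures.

Working in km (1 km = 1000 m; c in km⁻¹ = c in m⁻¹ × 1000):
Athy: φ(z) = φ₀ e^(−cz) ⇒ φ₁/φ₂ = e^{c(z₂−z₁)} ⇒ c = ln(φ₁/φ₂)/(z₂−z₁)
c = ln(0.165/0.038) / (5 − 2) = ln(4.342) / 3 = 1.4684 / 3 = 0.4895 km⁻¹

0.000489 m⁻¹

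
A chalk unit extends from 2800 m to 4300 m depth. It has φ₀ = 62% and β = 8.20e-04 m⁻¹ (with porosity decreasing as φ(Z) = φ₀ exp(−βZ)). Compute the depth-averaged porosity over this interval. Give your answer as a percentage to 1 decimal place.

Working in km (1 km = 1000 m; β in km⁻¹ = β in m⁻¹ × 1000):
⟨φ⟩ = (1/(Z₂−Z₁)) ∫ φ₀ e^(−βZ) dZ = φ₀·(e^(−β·Z₁) − e^(−β·Z₂)) / (β·(Z₂−Z₁))
e^(−0.82×2.8) = 0.1007; e^(−0.82×4.3) = 0.0294
⟨φ⟩ = 0.62 × (0.1007 − 0.0294) / (0.82 × 1.5) = 0.62 × 0.0579 = 0.0359

3.6%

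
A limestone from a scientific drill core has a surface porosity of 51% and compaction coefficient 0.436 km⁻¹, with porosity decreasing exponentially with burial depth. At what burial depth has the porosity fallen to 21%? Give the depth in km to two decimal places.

Invert Athy's law: Z = ln(φ₀/φ) / β
Z = ln(0.51/0.21) / 0.436 = ln(2.429) / 0.436 = 0.8873 / 0.436 = 2.035 km

2.04 km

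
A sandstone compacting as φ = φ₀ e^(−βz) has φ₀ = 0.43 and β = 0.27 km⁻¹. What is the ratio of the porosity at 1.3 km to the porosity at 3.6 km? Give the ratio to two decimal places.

φ(z₁)/φ(z₂) = e^(−β·z₁)/e^(−β·z₂) = e^{β(z₂−z₁)}
= exp(0.27 × 2.3) = exp(0.621) = 1.8608

1.86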